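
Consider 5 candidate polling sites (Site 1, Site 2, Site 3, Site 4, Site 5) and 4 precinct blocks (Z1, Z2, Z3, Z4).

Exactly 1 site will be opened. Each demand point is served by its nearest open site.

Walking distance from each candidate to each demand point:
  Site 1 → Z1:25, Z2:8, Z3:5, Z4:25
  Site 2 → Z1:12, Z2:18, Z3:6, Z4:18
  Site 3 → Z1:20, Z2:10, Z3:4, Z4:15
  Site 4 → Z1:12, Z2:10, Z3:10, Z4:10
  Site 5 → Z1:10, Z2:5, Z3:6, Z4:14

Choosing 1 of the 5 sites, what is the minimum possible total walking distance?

35

Open {Site 5}.
  Z1→Site 5 10, Z2→Site 5 5, Z3→Site 5 6, Z4→Site 5 14  ⇒ total 35.
Compare {Site 4}: total 42.
Compare {Site 3}: total 49.
No size-1 selection does better; minimum is 35.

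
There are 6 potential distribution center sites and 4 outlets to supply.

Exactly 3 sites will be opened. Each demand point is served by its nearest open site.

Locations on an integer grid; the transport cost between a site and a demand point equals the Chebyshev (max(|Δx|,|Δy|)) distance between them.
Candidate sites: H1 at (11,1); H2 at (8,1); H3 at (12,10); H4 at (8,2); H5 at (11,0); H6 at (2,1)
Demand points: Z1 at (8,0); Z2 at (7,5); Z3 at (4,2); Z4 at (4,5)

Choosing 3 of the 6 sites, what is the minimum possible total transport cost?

10

Open {H2, H4, H6}.
  Z1→H2 1, Z2→H4 3, Z3→H6 2, Z4→H2 4  ⇒ total 10.
Compare {H1, H2, H6}: total 11.
Compare {H1, H4, H6}: total 11.
No size-3 selection does better; minimum is 10.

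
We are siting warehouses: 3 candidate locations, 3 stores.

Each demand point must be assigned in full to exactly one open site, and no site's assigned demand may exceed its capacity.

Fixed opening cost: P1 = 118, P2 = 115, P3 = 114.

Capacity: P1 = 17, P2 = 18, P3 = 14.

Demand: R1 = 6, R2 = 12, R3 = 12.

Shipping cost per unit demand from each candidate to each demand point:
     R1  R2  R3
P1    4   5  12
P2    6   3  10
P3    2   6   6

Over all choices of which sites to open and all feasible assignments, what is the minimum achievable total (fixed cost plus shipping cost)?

373

Open {P2, P3}; cheapest assignment that respects the capacities:
  P2 (cap 18, load 18): R1, R2 — cost 6×6 + 12×3 = 72
  P3 (cap 14, load 12): R3 — cost 12×6 = 72
  Shipping 144, fixed 229 → total 373.
  Any other capacity-feasible assignment to {P2, P3} ships for at least 144.
Compare {P1, P2}: its best feasible assignment gives total 449.
Compare {P1, P2, P3}: its best feasible assignment gives total 479.
Every other set of open sites that can feasibly serve all demand totals ≥ 449 even under its best assignment. Minimum: 373.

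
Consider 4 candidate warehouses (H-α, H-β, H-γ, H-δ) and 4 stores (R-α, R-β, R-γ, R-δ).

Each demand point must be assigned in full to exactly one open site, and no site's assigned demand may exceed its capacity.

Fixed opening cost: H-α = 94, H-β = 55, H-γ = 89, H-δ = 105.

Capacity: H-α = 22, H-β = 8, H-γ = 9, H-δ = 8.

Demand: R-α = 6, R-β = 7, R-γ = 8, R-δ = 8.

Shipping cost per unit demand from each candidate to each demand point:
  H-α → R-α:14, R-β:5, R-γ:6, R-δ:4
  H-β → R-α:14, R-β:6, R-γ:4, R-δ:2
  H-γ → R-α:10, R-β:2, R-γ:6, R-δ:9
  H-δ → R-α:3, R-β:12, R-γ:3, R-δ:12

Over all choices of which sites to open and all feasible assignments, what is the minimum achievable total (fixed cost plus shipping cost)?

Open {H-α, H-β}; cheapest assignment that respects the capacities:
  H-α (cap 22, load 21): R-α, R-β, R-δ — cost 6×14 + 7×5 + 8×4 = 151
  H-β (cap 8, load 8): R-γ — cost 8×4 = 32
  Shipping 183, fixed 149 → total 332.
  Any other capacity-feasible assignment to {H-α, H-β} ships for at least 183.
Compare {H-α, H-γ}: its best feasible assignment gives total 361.
Compare {H-α, H-β, H-δ}: its best feasible assignment gives total 371.
Every other set of open sites that can feasibly serve all demand totals ≥ 361 even under its best assignment. Minimum: 332.

332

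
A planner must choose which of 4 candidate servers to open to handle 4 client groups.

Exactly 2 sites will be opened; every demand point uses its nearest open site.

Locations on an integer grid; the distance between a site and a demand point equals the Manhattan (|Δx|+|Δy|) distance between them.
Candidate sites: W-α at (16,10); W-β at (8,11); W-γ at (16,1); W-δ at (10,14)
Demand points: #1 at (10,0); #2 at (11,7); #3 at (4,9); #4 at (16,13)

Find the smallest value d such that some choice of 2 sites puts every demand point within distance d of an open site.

10

Open {W-β, W-γ}.
  Farthest demand point is #4 at distance 10 (to W-β); all others are ≤ 10.
With {W-γ, W-δ} the worst case is 11.
With {W-α, W-β} the worst case is 13.
No size-2 selection achieves below 10.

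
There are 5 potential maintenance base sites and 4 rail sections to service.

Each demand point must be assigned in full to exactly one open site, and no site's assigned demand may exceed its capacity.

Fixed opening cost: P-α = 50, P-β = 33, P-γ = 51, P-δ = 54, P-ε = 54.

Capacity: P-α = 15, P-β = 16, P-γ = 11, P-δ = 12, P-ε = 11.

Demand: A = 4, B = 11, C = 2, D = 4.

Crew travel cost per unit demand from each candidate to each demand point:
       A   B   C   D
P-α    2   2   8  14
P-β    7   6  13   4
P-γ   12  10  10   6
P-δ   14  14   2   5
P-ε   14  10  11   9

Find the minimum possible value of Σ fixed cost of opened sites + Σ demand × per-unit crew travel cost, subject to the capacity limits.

155

Open {P-α, P-β}; cheapest assignment that respects the capacities:
  P-α (cap 15, load 15): A, B — cost 4×2 + 11×2 = 30
  P-β (cap 16, load 6): C, D — cost 2×13 + 4×4 = 42
  Shipping 72, fixed 83 → total 155.
  Any other capacity-feasible assignment to {P-α, P-β} ships for at least 72.
Compare {P-α, P-δ}: its best feasible assignment gives total 158.
Compare {P-α, P-γ}: its best feasible assignment gives total 175.
Every other set of open sites that can feasibly serve all demand totals ≥ 158 even under its best assignment. Minimum: 155.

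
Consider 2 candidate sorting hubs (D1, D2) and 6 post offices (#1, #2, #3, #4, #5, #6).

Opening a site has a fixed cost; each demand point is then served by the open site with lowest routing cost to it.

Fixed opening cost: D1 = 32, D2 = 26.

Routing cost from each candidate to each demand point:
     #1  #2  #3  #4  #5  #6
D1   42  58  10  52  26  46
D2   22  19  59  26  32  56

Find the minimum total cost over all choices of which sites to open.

207

Open {D1, D2}: assign each demand point to its cheapest open site.
  #1→D2 22, #2→D2 19, #3→D1 10, #4→D2 26, #5→D1 26, #6→D1 46
  routing cost 149, fixed 58 → total 207.
Compare {D2}: routing cost 214 + fixed 26 = 240.
Compare {D1}: routing cost 234 + fixed 32 = 266.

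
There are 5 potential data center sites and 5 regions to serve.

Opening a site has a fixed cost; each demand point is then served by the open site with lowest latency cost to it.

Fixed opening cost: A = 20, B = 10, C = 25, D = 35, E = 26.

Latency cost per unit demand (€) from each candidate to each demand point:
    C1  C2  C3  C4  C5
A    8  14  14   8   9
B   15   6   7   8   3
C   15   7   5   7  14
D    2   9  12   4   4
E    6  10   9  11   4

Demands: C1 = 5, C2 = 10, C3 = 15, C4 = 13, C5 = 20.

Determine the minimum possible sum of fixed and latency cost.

Open {B, C, D}: assign each demand point to its cheapest open site.
  C1→D 5×2=10, C2→B 10×6=60, C3→C 15×5=75, C4→D 13×4=52, C5→B 20×3=60
  latency cost 257, fixed 70 → total 327.
Compare {B, D}: latency cost 287 + fixed 45 = 332.
Compare {C, D}: latency cost 287 + fixed 60 = 347.
Compare {A, B, C, D}: latency cost 257 + fixed 90 = 347.
All other subsets cost ≥ 332. Minimum total cost: 327.

327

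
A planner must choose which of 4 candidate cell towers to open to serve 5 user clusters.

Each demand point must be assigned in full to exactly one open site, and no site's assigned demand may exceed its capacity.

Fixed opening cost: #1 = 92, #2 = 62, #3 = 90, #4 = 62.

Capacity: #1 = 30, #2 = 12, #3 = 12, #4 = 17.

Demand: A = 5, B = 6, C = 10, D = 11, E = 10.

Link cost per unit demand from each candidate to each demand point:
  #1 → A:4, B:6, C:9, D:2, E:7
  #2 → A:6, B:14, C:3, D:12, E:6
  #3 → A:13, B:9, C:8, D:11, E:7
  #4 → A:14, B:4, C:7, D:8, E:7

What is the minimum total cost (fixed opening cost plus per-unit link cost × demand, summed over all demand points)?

Open {#1, #4}; cheapest assignment that respects the capacities:
  #1 (cap 30, load 26): A, D, E — cost 5×4 + 11×2 + 10×7 = 112
  #4 (cap 17, load 16): B, C — cost 6×4 + 10×7 = 94
  Shipping 206, fixed 154 → total 360.
  Any other capacity-feasible assignment to {#1, #4} ships for at least 206.
Compare {#1, #2, #4}: its best feasible assignment gives total 382.
Compare {#1, #2, #3}: its best feasible assignment gives total 422.
Every other set of open sites that can feasibly serve all demand totals ≥ 382 even under its best assignment. Minimum: 360.

360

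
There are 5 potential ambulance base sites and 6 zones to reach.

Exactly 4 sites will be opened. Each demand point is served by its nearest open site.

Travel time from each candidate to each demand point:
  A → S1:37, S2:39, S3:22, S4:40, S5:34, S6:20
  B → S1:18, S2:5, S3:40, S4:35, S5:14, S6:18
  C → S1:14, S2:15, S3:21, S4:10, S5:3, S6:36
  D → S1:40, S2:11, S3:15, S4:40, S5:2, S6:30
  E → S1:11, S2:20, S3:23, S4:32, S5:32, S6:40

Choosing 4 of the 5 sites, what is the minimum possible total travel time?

Open {B, C, D, E}.
  S1→E 11, S2→B 5, S3→D 15, S4→C 10, S5→D 2, S6→B 18  ⇒ total 61.
Compare {A, B, C, D}: total 64.
Compare {A, B, C, E}: total 68.
No size-4 selection does better; minimum is 61.

61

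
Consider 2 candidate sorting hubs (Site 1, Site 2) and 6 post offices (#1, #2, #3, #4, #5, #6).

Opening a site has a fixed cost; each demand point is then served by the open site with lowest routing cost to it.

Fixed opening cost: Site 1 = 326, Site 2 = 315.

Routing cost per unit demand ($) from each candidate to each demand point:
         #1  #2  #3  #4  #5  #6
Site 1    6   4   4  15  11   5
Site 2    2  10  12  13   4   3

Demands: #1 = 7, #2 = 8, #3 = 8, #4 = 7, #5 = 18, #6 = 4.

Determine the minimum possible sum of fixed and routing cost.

Open {Site 2}: assign each demand point to its cheapest open site.
  #1→Site 2 7×2=14, #2→Site 2 8×10=80, #3→Site 2 8×12=96, #4→Site 2 7×13=91, #5→Site 2 18×4=72, #6→Site 2 4×3=12
  routing cost 365, fixed 315 → total 680.
Compare {Site 1}: routing cost 429 + fixed 326 = 755.
Compare {Site 1, Site 2}: routing cost 253 + fixed 641 = 894.

680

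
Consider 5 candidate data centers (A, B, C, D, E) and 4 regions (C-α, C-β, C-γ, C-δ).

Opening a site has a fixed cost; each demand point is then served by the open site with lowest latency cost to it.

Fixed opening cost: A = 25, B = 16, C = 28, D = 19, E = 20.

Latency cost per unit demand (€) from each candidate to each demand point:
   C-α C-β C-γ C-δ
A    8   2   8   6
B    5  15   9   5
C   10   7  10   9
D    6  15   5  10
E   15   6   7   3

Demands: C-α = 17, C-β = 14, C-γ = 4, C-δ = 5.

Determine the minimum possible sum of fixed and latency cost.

211

Open {A, B}: assign each demand point to its cheapest open site.
  C-α→B 17×5=85, C-β→A 14×2=28, C-γ→A 4×8=32, C-δ→B 5×5=25
  latency cost 170, fixed 41 → total 211.
Compare {A, B, E}: latency cost 156 + fixed 61 = 217.
Compare {A, B, D}: latency cost 158 + fixed 60 = 218.
Compare {A, D}: latency cost 180 + fixed 44 = 224.
All other subsets cost ≥ 217. Minimum total cost: 211.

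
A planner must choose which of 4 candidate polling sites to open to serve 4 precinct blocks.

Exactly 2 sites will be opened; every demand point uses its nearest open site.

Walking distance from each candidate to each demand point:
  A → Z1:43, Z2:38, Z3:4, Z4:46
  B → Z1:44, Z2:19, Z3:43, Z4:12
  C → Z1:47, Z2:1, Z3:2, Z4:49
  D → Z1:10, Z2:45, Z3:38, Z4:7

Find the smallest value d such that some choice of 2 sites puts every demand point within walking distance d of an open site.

Open {C, D}.
  Farthest demand point is Z1 at walking distance 10 (to D); all others are ≤ 10.
With {A, D} the worst case is 38.
With {B, D} the worst case is 38.
No size-2 selection achieves below 10.

10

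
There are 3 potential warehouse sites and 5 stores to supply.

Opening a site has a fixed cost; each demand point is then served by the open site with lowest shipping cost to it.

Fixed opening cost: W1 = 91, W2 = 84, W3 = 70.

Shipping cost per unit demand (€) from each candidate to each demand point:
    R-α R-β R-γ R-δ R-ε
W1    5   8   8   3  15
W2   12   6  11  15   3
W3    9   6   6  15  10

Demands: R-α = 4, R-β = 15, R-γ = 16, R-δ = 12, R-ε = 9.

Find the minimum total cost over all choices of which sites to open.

Open {W1, W2}: assign each demand point to its cheapest open site.
  R-α→W1 4×5=20, R-β→W2 15×6=90, R-γ→W1 16×8=128, R-δ→W1 12×3=36, R-ε→W2 9×3=27
  shipping cost 301, fixed 175 → total 476.
Compare {W1, W3}: shipping cost 332 + fixed 161 = 493.
Compare {W1, W2, W3}: shipping cost 269 + fixed 245 = 514.
Compare {W1}: shipping cost 439 + fixed 91 = 530.
All other subsets cost ≥ 493. Minimum total cost: 476.

476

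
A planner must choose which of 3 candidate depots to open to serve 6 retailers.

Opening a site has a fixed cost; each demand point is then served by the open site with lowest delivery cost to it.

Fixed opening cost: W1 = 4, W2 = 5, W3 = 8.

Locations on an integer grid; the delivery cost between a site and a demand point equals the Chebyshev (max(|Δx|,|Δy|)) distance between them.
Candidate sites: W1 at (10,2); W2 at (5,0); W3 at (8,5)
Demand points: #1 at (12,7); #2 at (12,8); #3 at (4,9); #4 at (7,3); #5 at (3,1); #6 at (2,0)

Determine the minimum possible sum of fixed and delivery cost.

32

Open {W2, W3}: assign each demand point to its cheapest open site.
  #1→W3 4, #2→W3 4, #3→W3 4, #4→W3 2, #5→W2 2, #6→W2 3
  delivery cost 19, fixed 13 → total 32.
Compare {W3}: delivery cost 25 + fixed 8 = 33.
Compare {W1, W2}: delivery cost 26 + fixed 9 = 35.
Compare {W1, W2, W3}: delivery cost 19 + fixed 17 = 36.
All other subsets cost ≥ 33. Minimum total cost: 32.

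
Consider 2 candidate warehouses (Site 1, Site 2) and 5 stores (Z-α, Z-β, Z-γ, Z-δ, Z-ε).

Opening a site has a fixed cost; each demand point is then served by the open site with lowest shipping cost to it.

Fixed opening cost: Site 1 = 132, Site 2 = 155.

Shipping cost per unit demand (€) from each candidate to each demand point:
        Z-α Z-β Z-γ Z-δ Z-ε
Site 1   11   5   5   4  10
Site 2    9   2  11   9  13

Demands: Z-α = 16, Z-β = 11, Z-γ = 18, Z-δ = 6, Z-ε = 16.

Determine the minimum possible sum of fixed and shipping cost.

637

Open {Site 1}: assign each demand point to its cheapest open site.
  Z-α→Site 1 16×11=176, Z-β→Site 1 11×5=55, Z-γ→Site 1 18×5=90, Z-δ→Site 1 6×4=24, Z-ε→Site 1 16×10=160
  shipping cost 505, fixed 132 → total 637.
Compare {Site 1, Site 2}: shipping cost 440 + fixed 287 = 727.
Compare {Site 2}: shipping cost 626 + fixed 155 = 781.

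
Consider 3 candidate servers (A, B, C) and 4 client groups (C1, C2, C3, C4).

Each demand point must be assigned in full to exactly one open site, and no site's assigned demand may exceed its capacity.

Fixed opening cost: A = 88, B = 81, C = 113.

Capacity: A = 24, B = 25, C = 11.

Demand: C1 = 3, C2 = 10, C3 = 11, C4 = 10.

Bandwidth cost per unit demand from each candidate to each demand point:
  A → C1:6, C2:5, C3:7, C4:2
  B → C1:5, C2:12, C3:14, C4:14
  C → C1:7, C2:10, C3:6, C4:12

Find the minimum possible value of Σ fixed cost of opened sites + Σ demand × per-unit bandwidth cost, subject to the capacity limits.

355

Open {A, C}; cheapest assignment that respects the capacities:
  A (cap 24, load 23): C1, C2, C4 — cost 3×6 + 10×5 + 10×2 = 88
  C (cap 11, load 11): C3 — cost 11×6 = 66
  Shipping 154, fixed 201 → total 355.
  Any other capacity-feasible assignment to {A, C} ships for at least 154.
Compare {A, B}: its best feasible assignment gives total 401.
Compare {A, B, C}: its best feasible assignment gives total 433.
Every other set of open sites that can feasibly serve all demand totals ≥ 401 even under its best assignment. Minimum: 355.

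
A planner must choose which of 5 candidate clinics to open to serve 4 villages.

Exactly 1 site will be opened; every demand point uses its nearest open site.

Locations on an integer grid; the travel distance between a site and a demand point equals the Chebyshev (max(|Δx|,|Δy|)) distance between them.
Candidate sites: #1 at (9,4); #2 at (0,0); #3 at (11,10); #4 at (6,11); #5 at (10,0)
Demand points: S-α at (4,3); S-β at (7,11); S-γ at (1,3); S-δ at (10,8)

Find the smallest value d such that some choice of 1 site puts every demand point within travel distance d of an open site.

Open {#1}.
  Farthest demand point is S-γ at travel distance 8 (to #1); all others are ≤ 8.
With {#4} the worst case is 8.
With {#3} the worst case is 10.
No size-1 selection achieves below 8.

8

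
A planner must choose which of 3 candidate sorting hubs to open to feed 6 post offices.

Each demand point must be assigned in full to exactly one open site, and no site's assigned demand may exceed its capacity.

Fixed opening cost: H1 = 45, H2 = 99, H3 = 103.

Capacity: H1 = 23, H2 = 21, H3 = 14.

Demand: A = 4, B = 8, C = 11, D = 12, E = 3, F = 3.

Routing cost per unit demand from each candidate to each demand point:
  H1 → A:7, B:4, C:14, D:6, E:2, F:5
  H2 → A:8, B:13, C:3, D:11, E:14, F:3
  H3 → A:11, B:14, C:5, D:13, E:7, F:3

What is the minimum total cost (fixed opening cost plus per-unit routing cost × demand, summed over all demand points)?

Open {H1, H2}; cheapest assignment that respects the capacities:
  H1 (cap 23, load 23): B, D, E — cost 8×4 + 12×6 + 3×2 = 110
  H2 (cap 21, load 18): A, C, F — cost 4×8 + 11×3 + 3×3 = 74
  Shipping 184, fixed 144 → total 328.
  Any other capacity-feasible assignment to {H1, H2} ships for at least 184.
Compare {H1, H2, H3}: its best feasible assignment gives total 431.
Every other set of open sites that can feasibly serve all demand totals ≥ 431 even under its best assignment. Minimum: 328.

328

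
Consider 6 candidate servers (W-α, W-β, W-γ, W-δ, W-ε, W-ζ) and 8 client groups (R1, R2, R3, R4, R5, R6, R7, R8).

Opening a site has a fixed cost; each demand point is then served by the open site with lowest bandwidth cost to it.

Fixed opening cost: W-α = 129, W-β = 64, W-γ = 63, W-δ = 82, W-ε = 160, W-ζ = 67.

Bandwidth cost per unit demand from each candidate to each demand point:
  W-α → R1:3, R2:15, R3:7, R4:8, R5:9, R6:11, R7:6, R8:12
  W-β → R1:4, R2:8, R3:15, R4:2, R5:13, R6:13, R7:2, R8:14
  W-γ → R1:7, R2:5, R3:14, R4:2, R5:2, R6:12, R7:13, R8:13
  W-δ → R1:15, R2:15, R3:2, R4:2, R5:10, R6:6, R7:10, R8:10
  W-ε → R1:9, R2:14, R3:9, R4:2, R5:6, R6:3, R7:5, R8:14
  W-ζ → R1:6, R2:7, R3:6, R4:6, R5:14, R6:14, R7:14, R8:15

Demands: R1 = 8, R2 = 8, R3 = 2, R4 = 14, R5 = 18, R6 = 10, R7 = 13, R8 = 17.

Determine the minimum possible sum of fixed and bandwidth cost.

605

Open {W-β, W-γ, W-δ}: assign each demand point to its cheapest open site.
  R1→W-β 8×4=32, R2→W-γ 8×5=40, R3→W-δ 2×2=4, R4→W-β 14×2=28, R5→W-γ 18×2=36, R6→W-δ 10×6=60, R7→W-β 13×2=26, R8→W-δ 17×10=170
  bandwidth cost 396, fixed 209 → total 605.
Compare {W-β, W-γ}: bandwidth cost 531 + fixed 127 = 658.
Compare {W-γ, W-δ}: bandwidth cost 524 + fixed 145 = 669.
Compare {W-β, W-γ, W-δ, W-ζ}: bandwidth cost 396 + fixed 276 = 672.
All other subsets cost ≥ 658. Minimum total cost: 605.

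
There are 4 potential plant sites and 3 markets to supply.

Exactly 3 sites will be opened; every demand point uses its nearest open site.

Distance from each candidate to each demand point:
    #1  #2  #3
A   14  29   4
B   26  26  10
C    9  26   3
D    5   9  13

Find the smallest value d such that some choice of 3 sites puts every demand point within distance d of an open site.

Open {A, B, D}.
  Farthest demand point is #2 at distance 9 (to D); all others are ≤ 9.
With {A, C, D} the worst case is 9.
With {B, C, D} the worst case is 9.
No size-3 selection achieves below 9.

9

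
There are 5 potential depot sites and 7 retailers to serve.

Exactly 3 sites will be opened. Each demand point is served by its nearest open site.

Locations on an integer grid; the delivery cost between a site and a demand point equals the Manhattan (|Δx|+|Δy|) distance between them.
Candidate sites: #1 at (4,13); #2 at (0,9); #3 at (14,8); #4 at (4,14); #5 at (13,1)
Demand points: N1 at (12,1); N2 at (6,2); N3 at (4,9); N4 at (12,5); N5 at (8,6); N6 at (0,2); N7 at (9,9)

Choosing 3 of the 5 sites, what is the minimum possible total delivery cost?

Open {#2, #3, #5}.
  N1→#5 1, N2→#5 8, N3→#2 4, N4→#3 5, N5→#3 8, N6→#2 7, N7→#3 6  ⇒ total 39.
Compare {#1, #2, #5}: total 44.
Compare {#2, #4, #5}: total 44.
No size-3 selection does better; minimum is 39.

39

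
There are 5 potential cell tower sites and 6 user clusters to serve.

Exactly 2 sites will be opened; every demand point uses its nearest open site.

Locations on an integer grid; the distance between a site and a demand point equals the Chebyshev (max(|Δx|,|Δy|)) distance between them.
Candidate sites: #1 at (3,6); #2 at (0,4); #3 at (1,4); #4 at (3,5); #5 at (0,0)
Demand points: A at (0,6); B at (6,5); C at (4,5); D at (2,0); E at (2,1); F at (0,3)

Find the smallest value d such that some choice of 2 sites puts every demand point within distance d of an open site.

Open {#1, #5}.
  Farthest demand point is A at distance 3 (to #1); all others are ≤ 3.
With {#4, #5} the worst case is 3.
With {#1, #2} the worst case is 4.
No size-2 selection achieves below 3.

3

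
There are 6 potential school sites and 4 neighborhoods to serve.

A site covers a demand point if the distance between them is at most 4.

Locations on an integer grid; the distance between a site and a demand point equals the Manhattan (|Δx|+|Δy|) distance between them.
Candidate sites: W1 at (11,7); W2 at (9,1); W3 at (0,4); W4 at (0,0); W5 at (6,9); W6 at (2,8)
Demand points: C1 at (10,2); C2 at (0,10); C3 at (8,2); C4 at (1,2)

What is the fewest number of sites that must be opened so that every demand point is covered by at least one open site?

Coverage sets (demand points within 4 of each site):
  W1: {}
  W2: {C1, C3}
  W3: {C4}
  W4: {C4}
  W5: {}
  W6: {C2}
No 2 sites suffice: every size-2 union leaves at least one demand point uncovered.
But {W2, W3, W6} covers everything, so the minimum is 3.

3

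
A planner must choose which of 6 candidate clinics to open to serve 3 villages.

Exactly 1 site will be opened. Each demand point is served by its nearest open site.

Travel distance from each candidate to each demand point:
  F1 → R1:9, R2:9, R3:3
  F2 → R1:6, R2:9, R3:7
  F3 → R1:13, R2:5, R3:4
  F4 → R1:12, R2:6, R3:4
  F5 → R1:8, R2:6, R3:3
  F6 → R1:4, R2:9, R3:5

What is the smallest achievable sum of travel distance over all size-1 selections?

Open {F5}.
  R1→F5 8, R2→F5 6, R3→F5 3  ⇒ total 17.
Compare {F6}: total 18.
Compare {F1}: total 21.
No size-1 selection does better; minimum is 17.

17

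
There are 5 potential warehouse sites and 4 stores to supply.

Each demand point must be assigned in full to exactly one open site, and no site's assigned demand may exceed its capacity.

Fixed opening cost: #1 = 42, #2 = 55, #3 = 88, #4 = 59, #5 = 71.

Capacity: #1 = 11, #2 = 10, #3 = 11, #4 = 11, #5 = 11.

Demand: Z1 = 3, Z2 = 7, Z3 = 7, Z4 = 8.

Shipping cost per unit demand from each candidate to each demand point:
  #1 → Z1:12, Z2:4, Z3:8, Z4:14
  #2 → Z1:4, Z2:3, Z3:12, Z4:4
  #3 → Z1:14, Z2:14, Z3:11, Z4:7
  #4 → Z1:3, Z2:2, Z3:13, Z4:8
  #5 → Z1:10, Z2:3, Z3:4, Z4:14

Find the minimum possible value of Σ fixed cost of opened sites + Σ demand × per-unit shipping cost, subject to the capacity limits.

Open {#1, #2, #4}; cheapest assignment that respects the capacities:
  #1 (cap 11, load 7): Z3 — cost 7×8 = 56
  #2 (cap 10, load 8): Z4 — cost 8×4 = 32
  #4 (cap 11, load 10): Z1, Z2 — cost 3×3 + 7×2 = 23
  Shipping 111, fixed 156 → total 267.
  Any other capacity-feasible assignment to {#1, #2, #4} ships for at least 111.
Compare {#2, #4, #5}: its best feasible assignment gives total 268.
Compare {#1, #2, #5}: its best feasible assignment gives total 286.
Every other set of open sites that can feasibly serve all demand totals ≥ 268 even under its best assignment. Minimum: 267.

267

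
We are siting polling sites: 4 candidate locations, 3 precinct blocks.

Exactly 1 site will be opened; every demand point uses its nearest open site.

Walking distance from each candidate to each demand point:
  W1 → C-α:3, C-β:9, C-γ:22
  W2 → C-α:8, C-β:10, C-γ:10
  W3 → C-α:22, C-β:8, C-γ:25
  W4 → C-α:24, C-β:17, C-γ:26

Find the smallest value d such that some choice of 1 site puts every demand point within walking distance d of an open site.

10

Open {W2}.
  Farthest demand point is C-β at walking distance 10 (to W2); all others are ≤ 10.
With {W1} the worst case is 22.
With {W3} the worst case is 25.
No size-1 selection achieves below 10.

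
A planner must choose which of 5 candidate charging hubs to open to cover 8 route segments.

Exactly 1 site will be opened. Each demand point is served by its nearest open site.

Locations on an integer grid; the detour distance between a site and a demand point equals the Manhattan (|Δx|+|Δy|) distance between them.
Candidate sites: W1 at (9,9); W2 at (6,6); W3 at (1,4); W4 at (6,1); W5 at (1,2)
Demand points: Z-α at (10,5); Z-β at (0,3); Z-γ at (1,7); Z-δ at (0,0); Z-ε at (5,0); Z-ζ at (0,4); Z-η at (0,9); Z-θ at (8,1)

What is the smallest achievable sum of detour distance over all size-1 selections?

Open {W3}.
  Z-α→W3 10, Z-β→W3 2, Z-γ→W3 3, Z-δ→W3 5, Z-ε→W3 8, Z-ζ→W3 1, Z-η→W3 6, Z-θ→W3 10  ⇒ total 45.
Compare {W5}: total 47.
Compare {W4}: total 61.
No size-1 selection does better; minimum is 45.

45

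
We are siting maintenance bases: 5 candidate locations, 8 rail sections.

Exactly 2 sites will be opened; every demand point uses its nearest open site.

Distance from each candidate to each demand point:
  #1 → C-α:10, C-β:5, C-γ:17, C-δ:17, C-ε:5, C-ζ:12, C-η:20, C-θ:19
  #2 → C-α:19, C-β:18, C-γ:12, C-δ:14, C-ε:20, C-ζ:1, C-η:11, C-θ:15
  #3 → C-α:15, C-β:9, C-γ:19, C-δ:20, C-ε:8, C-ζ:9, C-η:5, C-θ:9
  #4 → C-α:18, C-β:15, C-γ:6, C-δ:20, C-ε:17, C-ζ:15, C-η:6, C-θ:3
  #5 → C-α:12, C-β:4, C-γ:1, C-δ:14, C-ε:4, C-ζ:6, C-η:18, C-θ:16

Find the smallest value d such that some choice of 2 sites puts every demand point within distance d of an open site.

Open {#3, #5}.
  Farthest demand point is C-δ at distance 14 (to #5); all others are ≤ 14.
With {#4, #5} the worst case is 14.
With {#1, #2} the worst case is 15.
No size-2 selection achieves below 14.

14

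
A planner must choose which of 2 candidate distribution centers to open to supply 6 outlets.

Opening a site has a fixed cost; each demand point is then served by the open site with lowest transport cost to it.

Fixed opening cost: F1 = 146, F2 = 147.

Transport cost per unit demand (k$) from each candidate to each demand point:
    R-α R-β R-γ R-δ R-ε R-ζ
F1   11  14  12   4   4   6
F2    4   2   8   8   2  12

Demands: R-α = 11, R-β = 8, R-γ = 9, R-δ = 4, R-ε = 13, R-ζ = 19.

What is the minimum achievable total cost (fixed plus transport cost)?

565

Open {F2}: assign each demand point to its cheapest open site.
  R-α→F2 11×4=44, R-β→F2 8×2=16, R-γ→F2 9×8=72, R-δ→F2 4×8=32, R-ε→F2 13×2=26, R-ζ→F2 19×12=228
  transport cost 418, fixed 147 → total 565.
Compare {F1, F2}: transport cost 288 + fixed 293 = 581.
Compare {F1}: transport cost 523 + fixed 146 = 669.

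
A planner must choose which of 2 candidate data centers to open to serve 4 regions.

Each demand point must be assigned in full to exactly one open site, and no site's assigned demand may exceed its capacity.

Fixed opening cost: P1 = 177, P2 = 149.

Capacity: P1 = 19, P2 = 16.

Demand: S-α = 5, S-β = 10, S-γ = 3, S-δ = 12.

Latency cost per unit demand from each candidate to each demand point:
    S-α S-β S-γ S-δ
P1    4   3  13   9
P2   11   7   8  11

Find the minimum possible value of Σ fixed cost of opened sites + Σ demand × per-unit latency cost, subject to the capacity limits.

532

Open {P1, P2}; cheapest assignment that respects the capacities:
  P1 (cap 19, load 15): S-α, S-β — cost 5×4 + 10×3 = 50
  P2 (cap 16, load 15): S-γ, S-δ — cost 3×8 + 12×11 = 156
  Shipping 206, fixed 326 → total 532.
  Any other capacity-feasible assignment to {P1, P2} ships for at least 206.
Total demand is 30 and no other set of sites has combined capacity ≥ 30, so {P1, P2} is the only feasible choice of open sites. Minimum: 532.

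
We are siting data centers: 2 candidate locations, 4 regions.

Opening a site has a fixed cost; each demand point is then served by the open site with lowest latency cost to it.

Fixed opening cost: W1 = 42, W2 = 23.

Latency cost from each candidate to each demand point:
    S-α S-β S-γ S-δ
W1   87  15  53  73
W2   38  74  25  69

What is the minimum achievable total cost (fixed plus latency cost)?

Open {W1, W2}: assign each demand point to its cheapest open site.
  S-α→W2 38, S-β→W1 15, S-γ→W2 25, S-δ→W2 69
  latency cost 147, fixed 65 → total 212.
Compare {W2}: latency cost 206 + fixed 23 = 229.
Compare {W1}: latency cost 228 + fixed 42 = 270.

212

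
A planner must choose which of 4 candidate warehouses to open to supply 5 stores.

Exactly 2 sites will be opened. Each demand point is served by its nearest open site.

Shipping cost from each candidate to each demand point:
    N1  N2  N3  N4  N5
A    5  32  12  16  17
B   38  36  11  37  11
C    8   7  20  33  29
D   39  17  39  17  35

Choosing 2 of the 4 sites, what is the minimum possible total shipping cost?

57

Open {A, C}.
  N1→A 5, N2→C 7, N3→A 12, N4→A 16, N5→A 17  ⇒ total 57.
Compare {A, D}: total 67.
Compare {B, C}: total 70.
No size-2 selection does better; minimum is 57.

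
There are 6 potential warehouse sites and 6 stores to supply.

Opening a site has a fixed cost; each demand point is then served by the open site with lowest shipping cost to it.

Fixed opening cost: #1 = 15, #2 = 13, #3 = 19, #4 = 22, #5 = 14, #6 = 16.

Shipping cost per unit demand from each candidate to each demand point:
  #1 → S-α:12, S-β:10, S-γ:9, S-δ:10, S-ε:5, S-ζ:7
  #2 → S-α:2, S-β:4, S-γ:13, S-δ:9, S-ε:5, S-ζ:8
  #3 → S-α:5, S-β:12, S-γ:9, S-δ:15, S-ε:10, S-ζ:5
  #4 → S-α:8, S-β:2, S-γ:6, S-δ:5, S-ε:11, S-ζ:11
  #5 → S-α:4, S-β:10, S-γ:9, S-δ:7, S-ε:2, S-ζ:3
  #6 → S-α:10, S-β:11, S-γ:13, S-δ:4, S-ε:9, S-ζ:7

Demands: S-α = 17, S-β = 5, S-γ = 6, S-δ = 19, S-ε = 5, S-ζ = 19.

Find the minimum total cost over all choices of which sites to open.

Open {#2, #4, #5, #6}: assign each demand point to its cheapest open site.
  S-α→#2 17×2=34, S-β→#4 5×2=10, S-γ→#4 6×6=36, S-δ→#6 19×4=76, S-ε→#5 5×2=10, S-ζ→#5 19×3=57
  shipping cost 223, fixed 65 → total 288.
Compare {#2, #4, #5}: shipping cost 242 + fixed 49 = 291.
Compare {#2, #5, #6}: shipping cost 251 + fixed 43 = 294.
Compare {#1, #2, #4, #5, #6}: shipping cost 223 + fixed 80 = 303.
All other subsets cost ≥ 291. Minimum total cost: 288.

288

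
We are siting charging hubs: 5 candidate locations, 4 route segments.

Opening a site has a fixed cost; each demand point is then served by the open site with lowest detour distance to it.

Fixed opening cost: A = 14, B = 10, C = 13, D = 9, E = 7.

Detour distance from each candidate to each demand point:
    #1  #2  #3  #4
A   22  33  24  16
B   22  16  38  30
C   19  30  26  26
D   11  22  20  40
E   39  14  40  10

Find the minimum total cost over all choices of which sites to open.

Open {D, E}: assign each demand point to its cheapest open site.
  #1→D 11, #2→E 14, #3→D 20, #4→E 10
  detour distance 55, fixed 16 → total 71.
Compare {B, D, E}: detour distance 55 + fixed 26 = 81.
Compare {C, D, E}: detour distance 55 + fixed 29 = 84.
Compare {A, D, E}: detour distance 55 + fixed 30 = 85.
All other subsets cost ≥ 81. Minimum total cost: 71.

71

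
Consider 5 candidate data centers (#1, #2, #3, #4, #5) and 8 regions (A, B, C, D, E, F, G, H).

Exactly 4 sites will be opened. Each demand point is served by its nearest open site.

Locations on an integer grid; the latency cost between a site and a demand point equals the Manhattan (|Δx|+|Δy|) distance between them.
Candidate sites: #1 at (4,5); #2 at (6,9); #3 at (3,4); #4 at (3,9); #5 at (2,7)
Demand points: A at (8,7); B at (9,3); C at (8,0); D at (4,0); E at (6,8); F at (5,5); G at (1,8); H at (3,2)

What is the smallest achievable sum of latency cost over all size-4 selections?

Open {#1, #2, #3, #5}.
  A→#2 4, B→#1 7, C→#1 9, D→#1 5, E→#2 1, F→#1 1, G→#5 2, H→#3 2  ⇒ total 31.
Compare {#1, #2, #3, #4}: total 32.
Compare {#1, #2, #4, #5}: total 33.
No size-4 selection does better; minimum is 31.

31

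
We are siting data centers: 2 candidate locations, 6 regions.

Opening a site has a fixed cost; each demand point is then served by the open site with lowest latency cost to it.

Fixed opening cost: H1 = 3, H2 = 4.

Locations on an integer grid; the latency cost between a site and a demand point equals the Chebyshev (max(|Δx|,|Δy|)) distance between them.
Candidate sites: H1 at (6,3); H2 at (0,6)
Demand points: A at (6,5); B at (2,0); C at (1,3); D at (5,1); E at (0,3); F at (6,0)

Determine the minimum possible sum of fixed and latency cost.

Open {H1, H2}: assign each demand point to its cheapest open site.
  A→H1 2, B→H1 4, C→H2 3, D→H1 2, E→H2 3, F→H1 3
  latency cost 17, fixed 7 → total 24.
Compare {H1}: latency cost 22 + fixed 3 = 25.
Compare {H2}: latency cost 29 + fixed 4 = 33.

24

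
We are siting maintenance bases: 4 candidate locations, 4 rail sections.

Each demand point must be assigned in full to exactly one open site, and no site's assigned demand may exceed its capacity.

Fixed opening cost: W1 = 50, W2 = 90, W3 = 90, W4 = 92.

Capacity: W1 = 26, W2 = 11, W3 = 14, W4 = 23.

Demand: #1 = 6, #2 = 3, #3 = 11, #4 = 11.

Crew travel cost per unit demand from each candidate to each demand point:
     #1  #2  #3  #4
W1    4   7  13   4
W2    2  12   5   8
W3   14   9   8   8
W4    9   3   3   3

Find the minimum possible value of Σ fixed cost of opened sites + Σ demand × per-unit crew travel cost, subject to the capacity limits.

Open {W1, W4}; cheapest assignment that respects the capacities:
  W1 (cap 26, load 17): #1, #4 — cost 6×4 + 11×4 = 68
  W4 (cap 23, load 14): #2, #3 — cost 3×3 + 11×3 = 42
  Shipping 110, fixed 142 → total 252.
  Any other capacity-feasible assignment to {W1, W4} ships for at least 110.
Compare {W1, W2}: its best feasible assignment gives total 284.
Compare {W2, W4}: its best feasible assignment gives total 296.
Every other set of open sites that can feasibly serve all demand totals ≥ 284 even under its best assignment. Minimum: 252.

252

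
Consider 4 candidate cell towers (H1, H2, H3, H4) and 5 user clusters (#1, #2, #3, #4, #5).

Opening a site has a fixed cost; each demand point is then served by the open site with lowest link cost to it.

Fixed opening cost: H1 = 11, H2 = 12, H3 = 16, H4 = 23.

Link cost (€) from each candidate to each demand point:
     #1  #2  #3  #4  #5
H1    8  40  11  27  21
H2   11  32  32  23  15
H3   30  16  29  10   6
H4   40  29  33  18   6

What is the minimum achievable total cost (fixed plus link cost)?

Open {H1, H3}: assign each demand point to its cheapest open site.
  #1→H1 8, #2→H3 16, #3→H1 11, #4→H3 10, #5→H3 6
  link cost 51, fixed 27 → total 78.
Compare {H1, H2, H3}: link cost 51 + fixed 39 = 90.
Compare {H2, H3}: link cost 72 + fixed 28 = 100.
Compare {H1, H3, H4}: link cost 51 + fixed 50 = 101.
All other subsets cost ≥ 90. Minimum total cost: 78.

78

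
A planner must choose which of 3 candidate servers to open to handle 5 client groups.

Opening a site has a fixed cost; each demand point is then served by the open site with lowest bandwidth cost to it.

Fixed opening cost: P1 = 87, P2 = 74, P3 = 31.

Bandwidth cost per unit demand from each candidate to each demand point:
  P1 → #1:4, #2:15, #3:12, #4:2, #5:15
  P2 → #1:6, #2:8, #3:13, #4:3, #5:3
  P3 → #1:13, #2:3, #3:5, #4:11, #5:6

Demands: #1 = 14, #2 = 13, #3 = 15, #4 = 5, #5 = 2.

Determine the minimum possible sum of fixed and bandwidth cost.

310

Open {P1, P3}: assign each demand point to its cheapest open site.
  #1→P1 14×4=56, #2→P3 13×3=39, #3→P3 15×5=75, #4→P1 5×2=10, #5→P3 2×6=12
  bandwidth cost 192, fixed 118 → total 310.
Compare {P2, P3}: bandwidth cost 219 + fixed 105 = 324.
Compare {P1, P2, P3}: bandwidth cost 186 + fixed 192 = 378.
Compare {P3}: bandwidth cost 363 + fixed 31 = 394.
All other subsets cost ≥ 324. Minimum total cost: 310.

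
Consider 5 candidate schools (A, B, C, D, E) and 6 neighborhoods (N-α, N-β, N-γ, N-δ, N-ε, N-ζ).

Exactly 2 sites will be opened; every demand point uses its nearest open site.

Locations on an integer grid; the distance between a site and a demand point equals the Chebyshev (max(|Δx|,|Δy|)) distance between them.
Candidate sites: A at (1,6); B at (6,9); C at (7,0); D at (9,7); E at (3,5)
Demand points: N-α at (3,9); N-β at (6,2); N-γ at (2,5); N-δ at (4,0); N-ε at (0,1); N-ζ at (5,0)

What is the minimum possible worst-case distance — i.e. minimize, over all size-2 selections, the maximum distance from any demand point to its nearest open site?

4

Open {C, E}.
  Farthest demand point is N-α at distance 4 (to E); all others are ≤ 4.
With {A, C} the worst case is 5.
With {A, E} the worst case is 5.
No size-2 selection achieves below 4.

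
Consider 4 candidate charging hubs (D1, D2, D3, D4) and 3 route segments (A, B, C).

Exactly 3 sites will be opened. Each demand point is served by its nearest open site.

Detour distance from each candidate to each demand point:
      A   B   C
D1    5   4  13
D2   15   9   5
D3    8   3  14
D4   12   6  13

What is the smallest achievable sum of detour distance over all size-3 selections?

Open {D1, D2, D3}.
  A→D1 5, B→D3 3, C→D2 5  ⇒ total 13.
Compare {D1, D2, D4}: total 14.
Compare {D2, D3, D4}: total 16.
No size-3 selection does better; minimum is 13.

13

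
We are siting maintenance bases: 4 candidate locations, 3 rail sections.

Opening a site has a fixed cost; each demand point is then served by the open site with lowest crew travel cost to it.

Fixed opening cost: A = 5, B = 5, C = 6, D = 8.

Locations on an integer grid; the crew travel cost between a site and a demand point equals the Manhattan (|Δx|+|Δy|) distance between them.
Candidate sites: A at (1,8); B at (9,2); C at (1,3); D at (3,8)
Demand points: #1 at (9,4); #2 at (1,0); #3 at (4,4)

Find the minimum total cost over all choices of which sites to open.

Open {B, C}: assign each demand point to its cheapest open site.
  #1→B 2, #2→C 3, #3→C 4
  crew travel cost 9, fixed 11 → total 20.
Compare {C}: crew travel cost 16 + fixed 6 = 22.
Compare {B}: crew travel cost 19 + fixed 5 = 24.
Compare {A, B, C}: crew travel cost 9 + fixed 16 = 25.
All other subsets cost ≥ 22. Minimum total cost: 20.

20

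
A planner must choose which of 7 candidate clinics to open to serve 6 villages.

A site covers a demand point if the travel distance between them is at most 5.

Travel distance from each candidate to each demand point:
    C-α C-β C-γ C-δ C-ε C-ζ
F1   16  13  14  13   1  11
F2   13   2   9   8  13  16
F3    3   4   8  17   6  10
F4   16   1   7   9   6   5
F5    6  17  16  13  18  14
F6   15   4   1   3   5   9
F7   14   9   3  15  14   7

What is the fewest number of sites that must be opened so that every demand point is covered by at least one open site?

3

Coverage sets (demand points within 5 of each site):
  F1: {C-ε}
  F2: {C-β}
  F3: {C-α, C-β}
  F4: {C-β, C-ζ}
  F5: {}
  F6: {C-β, C-γ, C-δ, C-ε}
  F7: {C-γ}
No 2 sites suffice: every size-2 union leaves at least one demand point uncovered.
But {F3, F4, F6} covers everything, so the minimum is 3.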